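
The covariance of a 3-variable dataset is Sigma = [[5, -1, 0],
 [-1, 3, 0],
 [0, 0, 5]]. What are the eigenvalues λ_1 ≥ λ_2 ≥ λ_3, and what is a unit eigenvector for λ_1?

Step 1 — characteristic polynomial p(λ) = det(λI - Sigma) = λ³ - tr·λ² + c_1·λ - det, where tr = trace, c_1 = sum of the principal 2×2 minors, det = det(Sigma):
  tr = 5 + 3 + 5 = 13,
  c_1 = (5·3 - (-1)²) + (5·5 - (0)²) + (3·5 - (0)²) = 14 + 25 + 15 = 54,
  det = 5·(3·5 - (0)²) - (-1)·((-1)·5 - (0)·(0)) + (0)·((-1)·(0) - 3·(0)) = 5·(15) - (-1)·(-5) + (0)·(0) = 70.
  So p(λ) = λ³ - 13λ² + 54λ - 70.
Step 2 — look for an integer root (rational root theorem: any rational root is an integer divisor of 70). Testing λ = 5:
  p(5) = 125 - 325 + 270 - 70 = 0  ✓
  Dividing out (λ - 5): p(λ) = (λ - 5)(λ² - 8λ + 14).
Step 3 — remaining eigenvalues from the quadratic λ² - 8λ + 14 = 0:
  Δ = 8² - 4·14 = 64 - 56 = 8,  λ = (8 ± √8)/2 = (8 ± 2.8284)/2 ≈ 5.4142 or 2.5858.
  Sorted: λ_1 = 5.4142,  λ_2 = 5,  λ_3 = 2.5858  (check: sum = 13 = tr ✓).

Step 4 — unit eigenvector for λ_1 ≈ 5.4142: v spans the null space of (Sigma - λ_1 I), whose rows are
  r_1 = (-0.4142, -1, 0),  r_2 = (-1, -2.4142, 0),  r_3 = (0, 0, -0.4142).
  v is orthogonal to every row, so take v ∝ r_1 × r_3 = ((-1)·(-0.4142) - (0)·(0), (0)·(0) - (-0.4142)·(-0.4142), (-0.4142)·(0) - (-1)·(0)) ≈ (0.4142, -0.1716, 0).
  Let u = (0.4142, -0.1716, 0).
  ||u|| = √((0.4142)² + (-0.1716)² + (0)²) = √(0.201) ≈ 0.4483,  v_1 = u/||u|| ≈ (0.9239, -0.3827, 0) (||v_1|| = 1).

λ_1 = 5.4142,  λ_2 = 5,  λ_3 = 2.5858;  v_1 ≈ (0.9239, -0.3827, 0)


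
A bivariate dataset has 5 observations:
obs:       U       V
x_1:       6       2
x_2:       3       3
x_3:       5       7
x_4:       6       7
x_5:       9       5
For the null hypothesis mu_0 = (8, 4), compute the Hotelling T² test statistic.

Step 1 — sample mean vector:
  mean(U) = (6 + 3 + 5 + 6 + 9) / 5 = 29/5 = 5.8
  mean(V) = (2 + 3 + 7 + 7 + 5) / 5 = 24/5 = 4.8
  x̄ = (5.8, 4.8),  deviation x̄ - mu_0 = (5.8, 4.8) - (8, 4) = (-2.2, 0.8).

Step 2 — sample covariance matrix, S[i,j] = (1/(n-1)) · Σ_k (x_{k,i} - mean_i) · (x_{k,j} - mean_j), divisor n-1 = 4:
  S[U,U] = ((0.2)·(0.2) + (-2.8)·(-2.8) + (-0.8)·(-0.8) + (0.2)·(0.2) + (3.2)·(3.2)) / 4 = 18.8/4 = 4.7
  S[U,V] = ((0.2)·(-2.8) + (-2.8)·(-1.8) + (-0.8)·(2.2) + (0.2)·(2.2) + (3.2)·(0.2)) / 4 = 3.8/4 = 0.95
  S[V,V] = ((-2.8)·(-2.8) + (-1.8)·(-1.8) + (2.2)·(2.2) + (2.2)·(2.2) + (0.2)·(0.2)) / 4 = 20.8/4 = 5.2
  S = [[4.7, 0.95],
 [0.95, 5.2]].

Step 3 — invert S. det(S) = 4.7·5.2 - (0.95)² = 23.5375.
  S^{-1} = (1/det) · [[d, -b], [-b, a]] = [[0.2209, -0.0404],
 [-0.0404, 0.1997]].

Step 4 — quadratic form (x̄ - mu_0)^T · S^{-1} · (x̄ - mu_0):
  S^{-1} · (x̄ - mu_0) = (-0.5183, 0.2485),
  (x̄ - mu_0)^T · [...] = (-2.2)·(-0.5183) + (0.8)·(0.2485) = 1.3391.

Step 5 — scale by n: T² = 5 · 1.3391 = 6.6957.

T² ≈ 6.6957


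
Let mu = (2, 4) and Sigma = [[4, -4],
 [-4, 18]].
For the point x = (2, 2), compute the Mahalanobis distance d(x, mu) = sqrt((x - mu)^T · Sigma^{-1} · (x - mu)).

Step 1 — centre the observation: (x - mu) = (0, -2).

Step 2 — invert Sigma. det(Sigma) = 4·18 - (-4)² = 56.
  Sigma^{-1} = (1/det) · [[d, -b], [-b, a]] = [[0.3214, 0.0714],
 [0.0714, 0.0714]].

Step 3 — form the quadratic (x - mu)^T · Sigma^{-1} · (x - mu):
  Sigma^{-1} · (x - mu) = (-0.1429, -0.1429).
  (x - mu)^T · [Sigma^{-1} · (x - mu)] = (0)·(-0.1429) + (-2)·(-0.1429) = 0.2857.

Step 4 — take square root: d = √(0.2857) ≈ 0.5345.

d(x, mu) = √(0.2857) ≈ 0.5345


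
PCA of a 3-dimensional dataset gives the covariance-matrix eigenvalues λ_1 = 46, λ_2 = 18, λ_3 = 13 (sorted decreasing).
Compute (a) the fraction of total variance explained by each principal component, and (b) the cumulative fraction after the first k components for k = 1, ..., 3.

Step 1 — total variance = trace(Sigma) = Σ λ_i = 46 + 18 + 13 = 77.

Step 2 — fraction explained by component i = λ_i / Σ λ:
  PC1: 46/77 = 0.5974
  PC2: 18/77 = 0.2338
  PC3: 13/77 = 0.1688

Step 3 — cumulative fraction after k components = (λ_1 + ... + λ_k) / Σ λ:
  k = 1: 46/77 = 0.5974
  k = 2: (46 + 18)/77 = 64/77 = 0.8312
  k = 3: (46 + 18 + 13)/77 = 77/77 = 1

Summary (fraction, with percent):

explained: PC1 0.5974 (59.74%), PC2 0.2338 (23.38%), PC3 0.1688 (16.88%);  cumulative: 0.5974, 0.8312, 1


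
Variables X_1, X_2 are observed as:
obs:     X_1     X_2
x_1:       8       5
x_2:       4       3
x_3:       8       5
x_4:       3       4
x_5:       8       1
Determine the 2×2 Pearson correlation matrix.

Step 1 — column means:
  mean(X_1) = (8 + 4 + 8 + 3 + 8) / 5 = 31/5 = 6.2
  mean(X_2) = (5 + 3 + 5 + 4 + 1) / 5 = 18/5 = 3.6

Step 2 — sample variances and covariances s[i,j] = (1/(n-1)) · Σ_k (x_{k,i} - mean_i) · (x_{k,j} - mean_j), with n-1 = 4:
  s[X_1,X_1] = ((1.8)·(1.8) + (-2.2)·(-2.2) + (1.8)·(1.8) + (-3.2)·(-3.2) + (1.8)·(1.8)) / 4 = 24.8/4 = 6.2
  s[X_1,X_2] = ((1.8)·(1.4) + (-2.2)·(-0.6) + (1.8)·(1.4) + (-3.2)·(0.4) + (1.8)·(-2.6)) / 4 = 0.4/4 = 0.1
  s[X_2,X_2] = ((1.4)·(1.4) + (-0.6)·(-0.6) + (1.4)·(1.4) + (0.4)·(0.4) + (-2.6)·(-2.6)) / 4 = 11.2/4 = 2.8
  Sample standard deviations s_i = √(s[i,i]):
  s(X_1) = √(6.2) = 2.49
  s(X_2) = √(2.8) = 1.6733

Step 3 — r_{ij} = s_{ij} / (s_i · s_j):
  r[X_1,X_1] = 1 (diagonal).
  r[X_1,X_2] = 0.1 / (2.49 · 1.6733) = 0.1 / 4.1665 = 0.024
  r[X_2,X_2] = 1 (diagonal).

R is symmetric with unit diagonal. Assembling:

R = [[1, 0.024],
 [0.024, 1]]


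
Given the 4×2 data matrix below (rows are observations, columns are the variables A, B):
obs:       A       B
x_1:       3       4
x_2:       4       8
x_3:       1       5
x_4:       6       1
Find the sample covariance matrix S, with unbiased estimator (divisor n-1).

Step 1 — column means:
  mean(A) = (3 + 4 + 1 + 6) / 4 = 14/4 = 3.5
  mean(B) = (4 + 8 + 5 + 1) / 4 = 18/4 = 4.5

Step 2 — sample covariance S[i,j] = (1/(n-1)) · Σ_k (x_{k,i} - mean_i) · (x_{k,j} - mean_j), with n-1 = 3.
  S[A,A] = ((-0.5)·(-0.5) + (0.5)·(0.5) + (-2.5)·(-2.5) + (2.5)·(2.5)) / 3 = 13/3 = 4.3333
  S[A,B] = ((-0.5)·(-0.5) + (0.5)·(3.5) + (-2.5)·(0.5) + (2.5)·(-3.5)) / 3 = -8/3 = -2.6667
  S[B,B] = ((-0.5)·(-0.5) + (3.5)·(3.5) + (0.5)·(0.5) + (-3.5)·(-3.5)) / 3 = 25/3 = 8.3333

S is symmetric (S[j,i] = S[i,j]). Assembling:

S = [[4.3333, -2.6667],
 [-2.6667, 8.3333]]


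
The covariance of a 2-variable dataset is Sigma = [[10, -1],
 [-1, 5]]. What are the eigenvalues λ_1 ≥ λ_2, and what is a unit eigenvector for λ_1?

Step 1 — characteristic polynomial of 2×2 Sigma:
  det(Sigma - λI) = λ² - trace · λ + det = 0.
  trace = 10 + 5 = 15, det = 10·5 - (-1)² = 49.
Step 2 — discriminant:
  Δ = trace² - 4·det = 225 - 196 = 29.
Step 3 — eigenvalues:
  λ = (trace ± √Δ)/2 = (15 ± 5.3852)/2,
  λ_1 = 10.1926,  λ_2 = 4.8074.

Step 4 — unit eigenvector for λ_1: solve (Sigma - λ_1 I)v = 0. First row:
  (10 - 10.1926)·v_x + (-1)·v_y = 0, i.e. (-0.1926)·v_x + (-1)·v_y = 0,
  so v ∝ (b, λ_1 - a) = (-1, 0.1926); multiply by -1 so the first entry is positive: u = (1, -0.1926).
  ||u|| = √((1)² + (-0.1926)²) = √(1.0371) ≈ 1.0184,
  v_1 = u/||u|| ≈ (0.982, -0.1891) (||v_1|| = 1).

λ_1 = 10.1926,  λ_2 = 4.8074;  v_1 ≈ (0.982, -0.1891)


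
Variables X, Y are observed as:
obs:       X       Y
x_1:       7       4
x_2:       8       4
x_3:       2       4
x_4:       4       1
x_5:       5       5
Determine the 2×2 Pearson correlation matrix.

Step 1 — column means:
  mean(X) = (7 + 8 + 2 + 4 + 5) / 5 = 26/5 = 5.2
  mean(Y) = (4 + 4 + 4 + 1 + 5) / 5 = 18/5 = 3.6

Step 2 — sample variances and covariances s[i,j] = (1/(n-1)) · Σ_k (x_{k,i} - mean_i) · (x_{k,j} - mean_j), with n-1 = 4:
  s[X,X] = ((1.8)·(1.8) + (2.8)·(2.8) + (-3.2)·(-3.2) + (-1.2)·(-1.2) + (-0.2)·(-0.2)) / 4 = 22.8/4 = 5.7
  s[X,Y] = ((1.8)·(0.4) + (2.8)·(0.4) + (-3.2)·(0.4) + (-1.2)·(-2.6) + (-0.2)·(1.4)) / 4 = 3.4/4 = 0.85
  s[Y,Y] = ((0.4)·(0.4) + (0.4)·(0.4) + (0.4)·(0.4) + (-2.6)·(-2.6) + (1.4)·(1.4)) / 4 = 9.2/4 = 2.3
  Sample standard deviations s_i = √(s[i,i]):
  s(X) = √(5.7) = 2.3875
  s(Y) = √(2.3) = 1.5166

Step 3 — r_{ij} = s_{ij} / (s_i · s_j):
  r[X,X] = 1 (diagonal).
  r[X,Y] = 0.85 / (2.3875 · 1.5166) = 0.85 / 3.6208 = 0.2348
  r[Y,Y] = 1 (diagonal).

R is symmetric with unit diagonal. Assembling:

R = [[1, 0.2348],
 [0.2348, 1]]


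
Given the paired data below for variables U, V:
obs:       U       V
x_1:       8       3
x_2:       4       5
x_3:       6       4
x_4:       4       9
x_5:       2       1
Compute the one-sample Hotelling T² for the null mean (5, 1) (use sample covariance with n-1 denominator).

Step 1 — sample mean vector:
  mean(U) = (8 + 4 + 6 + 4 + 2) / 5 = 24/5 = 4.8
  mean(V) = (3 + 5 + 4 + 9 + 1) / 5 = 22/5 = 4.4
  x̄ = (4.8, 4.4),  deviation x̄ - mu_0 = (4.8, 4.4) - (5, 1) = (-0.2, 3.4).

Step 2 — sample covariance matrix, S[i,j] = (1/(n-1)) · Σ_k (x_{k,i} - mean_i) · (x_{k,j} - mean_j), divisor n-1 = 4:
  S[U,U] = ((3.2)·(3.2) + (-0.8)·(-0.8) + (1.2)·(1.2) + (-0.8)·(-0.8) + (-2.8)·(-2.8)) / 4 = 20.8/4 = 5.2
  S[U,V] = ((3.2)·(-1.4) + (-0.8)·(0.6) + (1.2)·(-0.4) + (-0.8)·(4.6) + (-2.8)·(-3.4)) / 4 = 0.4/4 = 0.1
  S[V,V] = ((-1.4)·(-1.4) + (0.6)·(0.6) + (-0.4)·(-0.4) + (4.6)·(4.6) + (-3.4)·(-3.4)) / 4 = 35.2/4 = 8.8
  S = [[5.2, 0.1],
 [0.1, 8.8]].

Step 3 — invert S. det(S) = 5.2·8.8 - (0.1)² = 45.75.
  S^{-1} = (1/det) · [[d, -b], [-b, a]] = [[0.1923, -0.0022],
 [-0.0022, 0.1137]].

Step 4 — quadratic form (x̄ - mu_0)^T · S^{-1} · (x̄ - mu_0):
  S^{-1} · (x̄ - mu_0) = (-0.0459, 0.3869),
  (x̄ - mu_0)^T · [...] = (-0.2)·(-0.0459) + (3.4)·(0.3869) = 1.3246.

Step 5 — scale by n: T² = 5 · 1.3246 = 6.623.

T² ≈ 6.623


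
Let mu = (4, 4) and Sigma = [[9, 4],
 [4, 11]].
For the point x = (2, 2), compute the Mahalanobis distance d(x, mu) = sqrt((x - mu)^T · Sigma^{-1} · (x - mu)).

Step 1 — centre the observation: (x - mu) = (-2, -2).

Step 2 — invert Sigma. det(Sigma) = 9·11 - (4)² = 83.
  Sigma^{-1} = (1/det) · [[d, -b], [-b, a]] = [[0.1325, -0.0482],
 [-0.0482, 0.1084]].

Step 3 — form the quadratic (x - mu)^T · Sigma^{-1} · (x - mu):
  Sigma^{-1} · (x - mu) = (-0.1687, -0.1205).
  (x - mu)^T · [Sigma^{-1} · (x - mu)] = (-2)·(-0.1687) + (-2)·(-0.1205) = 0.5783.

Step 4 — take square root: d = √(0.5783) ≈ 0.7605.

d(x, mu) = √(0.5783) ≈ 0.7605


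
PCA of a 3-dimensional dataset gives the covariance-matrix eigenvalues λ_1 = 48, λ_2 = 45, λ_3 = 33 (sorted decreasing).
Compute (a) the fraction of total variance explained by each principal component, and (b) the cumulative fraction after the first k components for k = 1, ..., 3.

Step 1 — total variance = trace(Sigma) = Σ λ_i = 48 + 45 + 33 = 126.

Step 2 — fraction explained by component i = λ_i / Σ λ:
  PC1: 48/126 = 0.381
  PC2: 45/126 = 0.3571
  PC3: 33/126 = 0.2619

Step 3 — cumulative fraction after k components = (λ_1 + ... + λ_k) / Σ λ:
  k = 1: 48/126 = 0.381
  k = 2: (48 + 45)/126 = 93/126 = 0.7381
  k = 3: (48 + 45 + 33)/126 = 126/126 = 1

Summary (fraction, with percent):

explained: PC1 0.381 (38.1%), PC2 0.3571 (35.71%), PC3 0.2619 (26.19%);  cumulative: 0.381, 0.7381, 1


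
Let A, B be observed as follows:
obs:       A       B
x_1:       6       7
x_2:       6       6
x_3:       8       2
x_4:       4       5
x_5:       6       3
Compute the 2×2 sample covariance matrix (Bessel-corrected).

Step 1 — column means:
  mean(A) = (6 + 6 + 8 + 4 + 6) / 5 = 30/5 = 6
  mean(B) = (7 + 6 + 2 + 5 + 3) / 5 = 23/5 = 4.6

Step 2 — sample covariance S[i,j] = (1/(n-1)) · Σ_k (x_{k,i} - mean_i) · (x_{k,j} - mean_j), with n-1 = 4.
  S[A,A] = ((0)·(0) + (0)·(0) + (2)·(2) + (-2)·(-2) + (0)·(0)) / 4 = 8/4 = 2
  S[A,B] = ((0)·(2.4) + (0)·(1.4) + (2)·(-2.6) + (-2)·(0.4) + (0)·(-1.6)) / 4 = -6/4 = -1.5
  S[B,B] = ((2.4)·(2.4) + (1.4)·(1.4) + (-2.6)·(-2.6) + (0.4)·(0.4) + (-1.6)·(-1.6)) / 4 = 17.2/4 = 4.3

S is symmetric (S[j,i] = S[i,j]). Assembling:

S = [[2, -1.5],
 [-1.5, 4.3]]


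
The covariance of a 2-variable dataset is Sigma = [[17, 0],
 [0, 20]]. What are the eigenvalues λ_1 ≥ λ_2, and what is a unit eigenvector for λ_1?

Step 1 — characteristic polynomial of 2×2 Sigma:
  det(Sigma - λI) = λ² - trace · λ + det = 0.
  trace = 17 + 20 = 37, det = 17·20 - (0)² = 340.
Step 2 — discriminant:
  Δ = trace² - 4·det = 1369 - 1360 = 9.
Step 3 — eigenvalues:
  λ = (trace ± √Δ)/2 = (37 ± 3)/2,
  λ_1 = 20,  λ_2 = 17.

Step 4 — unit eigenvector for λ_1: Sigma is diagonal, so its eigenvectors are the coordinate axes. λ_1 = 20 is the diagonal entry on the second coordinate axis, hence
  v_1 = (0, 1) (||v_1|| = 1).

λ_1 = 20,  λ_2 = 17;  v_1 ≈ (0, 1)


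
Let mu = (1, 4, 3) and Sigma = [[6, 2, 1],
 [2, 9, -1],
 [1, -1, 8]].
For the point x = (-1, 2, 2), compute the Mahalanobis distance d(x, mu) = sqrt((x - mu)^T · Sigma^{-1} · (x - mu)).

Step 1 — centre the observation: (x - mu) = (-2, -2, -1).

Step 2 — invert Sigma (cofactor / det for 3×3, or solve directly):
  Sigma^{-1} = [[0.1864, -0.0446, -0.0289],
 [-0.0446, 0.1234, 0.021],
 [-0.0289, 0.021, 0.1312]].

Step 3 — form the quadratic (x - mu)^T · Sigma^{-1} · (x - mu):
  Sigma^{-1} · (x - mu) = (-0.2546, -0.1785, -0.1155).
  (x - mu)^T · [Sigma^{-1} · (x - mu)] = (-2)·(-0.2546) + (-2)·(-0.1785) + (-1)·(-0.1155) = 0.9816.

Step 4 — take square root: d = √(0.9816) ≈ 0.9908.

d(x, mu) = √(0.9816) ≈ 0.9908


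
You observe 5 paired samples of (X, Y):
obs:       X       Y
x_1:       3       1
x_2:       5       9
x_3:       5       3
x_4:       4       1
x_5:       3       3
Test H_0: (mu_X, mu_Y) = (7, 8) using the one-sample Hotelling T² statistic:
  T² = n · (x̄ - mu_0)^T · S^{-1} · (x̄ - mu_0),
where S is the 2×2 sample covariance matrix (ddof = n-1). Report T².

Step 1 — sample mean vector:
  mean(X) = (3 + 5 + 5 + 4 + 3) / 5 = 20/5 = 4
  mean(Y) = (1 + 9 + 3 + 1 + 3) / 5 = 17/5 = 3.4
  x̄ = (4, 3.4),  deviation x̄ - mu_0 = (4, 3.4) - (7, 8) = (-3, -4.6).

Step 2 — sample covariance matrix, S[i,j] = (1/(n-1)) · Σ_k (x_{k,i} - mean_i) · (x_{k,j} - mean_j), divisor n-1 = 4:
  S[X,X] = ((-1)·(-1) + (1)·(1) + (1)·(1) + (0)·(0) + (-1)·(-1)) / 4 = 4/4 = 1
  S[X,Y] = ((-1)·(-2.4) + (1)·(5.6) + (1)·(-0.4) + (0)·(-2.4) + (-1)·(-0.4)) / 4 = 8/4 = 2
  S[Y,Y] = ((-2.4)·(-2.4) + (5.6)·(5.6) + (-0.4)·(-0.4) + (-2.4)·(-2.4) + (-0.4)·(-0.4)) / 4 = 43.2/4 = 10.8
  S = [[1, 2],
 [2, 10.8]].

Step 3 — invert S. det(S) = 1·10.8 - (2)² = 6.8.
  S^{-1} = (1/det) · [[d, -b], [-b, a]] = [[1.5882, -0.2941],
 [-0.2941, 0.1471]].

Step 4 — quadratic form (x̄ - mu_0)^T · S^{-1} · (x̄ - mu_0):
  S^{-1} · (x̄ - mu_0) = (-3.4118, 0.2059),
  (x̄ - mu_0)^T · [...] = (-3)·(-3.4118) + (-4.6)·(0.2059) = 9.2882.

Step 5 — scale by n: T² = 5 · 9.2882 = 46.4412.

T² ≈ 46.4412


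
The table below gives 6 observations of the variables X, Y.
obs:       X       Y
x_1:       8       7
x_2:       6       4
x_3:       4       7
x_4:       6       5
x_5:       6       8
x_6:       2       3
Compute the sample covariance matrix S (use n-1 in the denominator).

Step 1 — column means:
  mean(X) = (8 + 6 + 4 + 6 + 6 + 2) / 6 = 32/6 = 5.3333
  mean(Y) = (7 + 4 + 7 + 5 + 8 + 3) / 6 = 34/6 = 5.6667

Step 2 — sample covariance S[i,j] = (1/(n-1)) · Σ_k (x_{k,i} - mean_i) · (x_{k,j} - mean_j), with n-1 = 5.
  S[X,X] = ((2.6667)·(2.6667) + (0.6667)·(0.6667) + (-1.3333)·(-1.3333) + (0.6667)·(0.6667) + (0.6667)·(0.6667) + (-3.3333)·(-3.3333)) / 5 = 21.3333/5 = 4.2667
  S[X,Y] = ((2.6667)·(1.3333) + (0.6667)·(-1.6667) + (-1.3333)·(1.3333) + (0.6667)·(-0.6667) + (0.6667)·(2.3333) + (-3.3333)·(-2.6667)) / 5 = 10.6667/5 = 2.1333
  S[Y,Y] = ((1.3333)·(1.3333) + (-1.6667)·(-1.6667) + (1.3333)·(1.3333) + (-0.6667)·(-0.6667) + (2.3333)·(2.3333) + (-2.6667)·(-2.6667)) / 5 = 19.3333/5 = 3.8667

S is symmetric (S[j,i] = S[i,j]). Assembling:

S = [[4.2667, 2.1333],
 [2.1333, 3.8667]]


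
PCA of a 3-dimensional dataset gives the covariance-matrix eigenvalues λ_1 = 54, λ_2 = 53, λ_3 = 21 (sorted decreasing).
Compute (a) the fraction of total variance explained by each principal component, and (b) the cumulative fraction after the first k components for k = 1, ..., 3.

Step 1 — total variance = trace(Sigma) = Σ λ_i = 54 + 53 + 21 = 128.

Step 2 — fraction explained by component i = λ_i / Σ λ:
  PC1: 54/128 = 0.4219
  PC2: 53/128 = 0.4141
  PC3: 21/128 = 0.1641

Step 3 — cumulative fraction after k components = (λ_1 + ... + λ_k) / Σ λ:
  k = 1: 54/128 = 0.4219
  k = 2: (54 + 53)/128 = 107/128 = 0.8359
  k = 3: (54 + 53 + 21)/128 = 128/128 = 1

Summary (fraction, with percent):

explained: PC1 0.4219 (42.19%), PC2 0.4141 (41.41%), PC3 0.1641 (16.41%);  cumulative: 0.4219, 0.8359, 1


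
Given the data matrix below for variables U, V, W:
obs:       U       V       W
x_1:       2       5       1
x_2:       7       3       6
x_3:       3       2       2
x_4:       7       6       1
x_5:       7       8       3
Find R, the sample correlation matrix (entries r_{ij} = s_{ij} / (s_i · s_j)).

Step 1 — column means:
  mean(U) = (2 + 7 + 3 + 7 + 7) / 5 = 26/5 = 5.2
  mean(V) = (5 + 3 + 2 + 6 + 8) / 5 = 24/5 = 4.8
  mean(W) = (1 + 6 + 2 + 1 + 3) / 5 = 13/5 = 2.6

Step 2 — sample variances and covariances s[i,j] = (1/(n-1)) · Σ_k (x_{k,i} - mean_i) · (x_{k,j} - mean_j), with n-1 = 4:
  s[U,U] = ((-3.2)·(-3.2) + (1.8)·(1.8) + (-2.2)·(-2.2) + (1.8)·(1.8) + (1.8)·(1.8)) / 4 = 24.8/4 = 6.2
  s[U,V] = ((-3.2)·(0.2) + (1.8)·(-1.8) + (-2.2)·(-2.8) + (1.8)·(1.2) + (1.8)·(3.2)) / 4 = 10.2/4 = 2.55
  s[U,W] = ((-3.2)·(-1.6) + (1.8)·(3.4) + (-2.2)·(-0.6) + (1.8)·(-1.6) + (1.8)·(0.4)) / 4 = 10.4/4 = 2.6
  s[V,V] = ((0.2)·(0.2) + (-1.8)·(-1.8) + (-2.8)·(-2.8) + (1.2)·(1.2) + (3.2)·(3.2)) / 4 = 22.8/4 = 5.7
  s[V,W] = ((0.2)·(-1.6) + (-1.8)·(3.4) + (-2.8)·(-0.6) + (1.2)·(-1.6) + (3.2)·(0.4)) / 4 = -5.4/4 = -1.35
  s[W,W] = ((-1.6)·(-1.6) + (3.4)·(3.4) + (-0.6)·(-0.6) + (-1.6)·(-1.6) + (0.4)·(0.4)) / 4 = 17.2/4 = 4.3
  Sample standard deviations s_i = √(s[i,i]):
  s(U) = √(6.2) = 2.49
  s(V) = √(5.7) = 2.3875
  s(W) = √(4.3) = 2.0736

Step 3 — r_{ij} = s_{ij} / (s_i · s_j):
  r[U,U] = 1 (diagonal).
  r[U,V] = 2.55 / (2.49 · 2.3875) = 2.55 / 5.9447 = 0.429
  r[U,W] = 2.6 / (2.49 · 2.0736) = 2.6 / 5.1633 = 0.5036
  r[V,V] = 1 (diagonal).
  r[V,W] = -1.35 / (2.3875 · 2.0736) = -1.35 / 4.9508 = -0.2727
  r[W,W] = 1 (diagonal).

R is symmetric with unit diagonal. Assembling:

R = [[1, 0.429, 0.5036],
 [0.429, 1, -0.2727],
 [0.5036, -0.2727, 1]]


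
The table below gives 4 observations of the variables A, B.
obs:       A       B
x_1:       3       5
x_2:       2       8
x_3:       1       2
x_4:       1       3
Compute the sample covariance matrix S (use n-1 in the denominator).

Step 1 — column means:
  mean(A) = (3 + 2 + 1 + 1) / 4 = 7/4 = 1.75
  mean(B) = (5 + 8 + 2 + 3) / 4 = 18/4 = 4.5

Step 2 — sample covariance S[i,j] = (1/(n-1)) · Σ_k (x_{k,i} - mean_i) · (x_{k,j} - mean_j), with n-1 = 3.
  S[A,A] = ((1.25)·(1.25) + (0.25)·(0.25) + (-0.75)·(-0.75) + (-0.75)·(-0.75)) / 3 = 2.75/3 = 0.9167
  S[A,B] = ((1.25)·(0.5) + (0.25)·(3.5) + (-0.75)·(-2.5) + (-0.75)·(-1.5)) / 3 = 4.5/3 = 1.5
  S[B,B] = ((0.5)·(0.5) + (3.5)·(3.5) + (-2.5)·(-2.5) + (-1.5)·(-1.5)) / 3 = 21/3 = 7

S is symmetric (S[j,i] = S[i,j]). Assembling:

S = [[0.9167, 1.5],
 [1.5, 7]]


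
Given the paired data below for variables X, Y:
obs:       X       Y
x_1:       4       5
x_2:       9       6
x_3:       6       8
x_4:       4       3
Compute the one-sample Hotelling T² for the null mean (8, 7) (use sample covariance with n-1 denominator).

Step 1 — sample mean vector:
  mean(X) = (4 + 9 + 6 + 4) / 4 = 23/4 = 5.75
  mean(Y) = (5 + 6 + 8 + 3) / 4 = 22/4 = 5.5
  x̄ = (5.75, 5.5),  deviation x̄ - mu_0 = (5.75, 5.5) - (8, 7) = (-2.25, -1.5).

Step 2 — sample covariance matrix, S[i,j] = (1/(n-1)) · Σ_k (x_{k,i} - mean_i) · (x_{k,j} - mean_j), divisor n-1 = 3:
  S[X,X] = ((-1.75)·(-1.75) + (3.25)·(3.25) + (0.25)·(0.25) + (-1.75)·(-1.75)) / 3 = 16.75/3 = 5.5833
  S[X,Y] = ((-1.75)·(-0.5) + (3.25)·(0.5) + (0.25)·(2.5) + (-1.75)·(-2.5)) / 3 = 7.5/3 = 2.5
  S[Y,Y] = ((-0.5)·(-0.5) + (0.5)·(0.5) + (2.5)·(2.5) + (-2.5)·(-2.5)) / 3 = 13/3 = 4.3333
  S = [[5.5833, 2.5],
 [2.5, 4.3333]].

Step 3 — invert S. det(S) = 5.5833·4.3333 - (2.5)² = 17.9444.
  S^{-1} = (1/det) · [[d, -b], [-b, a]] = [[0.2415, -0.1393],
 [-0.1393, 0.3111]].

Step 4 — quadratic form (x̄ - mu_0)^T · S^{-1} · (x̄ - mu_0):
  S^{-1} · (x̄ - mu_0) = (-0.3344, -0.1533),
  (x̄ - mu_0)^T · [...] = (-2.25)·(-0.3344) + (-1.5)·(-0.1533) = 0.9822.

Step 5 — scale by n: T² = 4 · 0.9822 = 3.9288.

T² ≈ 3.9288


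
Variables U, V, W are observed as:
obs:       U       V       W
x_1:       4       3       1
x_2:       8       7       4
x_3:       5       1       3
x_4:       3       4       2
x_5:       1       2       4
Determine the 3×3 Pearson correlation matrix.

Step 1 — column means:
  mean(U) = (4 + 8 + 5 + 3 + 1) / 5 = 21/5 = 4.2
  mean(V) = (3 + 7 + 1 + 4 + 2) / 5 = 17/5 = 3.4
  mean(W) = (1 + 4 + 3 + 2 + 4) / 5 = 14/5 = 2.8

Step 2 — sample variances and covariances s[i,j] = (1/(n-1)) · Σ_k (x_{k,i} - mean_i) · (x_{k,j} - mean_j), with n-1 = 4:
  s[U,U] = ((-0.2)·(-0.2) + (3.8)·(3.8) + (0.8)·(0.8) + (-1.2)·(-1.2) + (-3.2)·(-3.2)) / 4 = 26.8/4 = 6.7
  s[U,V] = ((-0.2)·(-0.4) + (3.8)·(3.6) + (0.8)·(-2.4) + (-1.2)·(0.6) + (-3.2)·(-1.4)) / 4 = 15.6/4 = 3.9
  s[U,W] = ((-0.2)·(-1.8) + (3.8)·(1.2) + (0.8)·(0.2) + (-1.2)·(-0.8) + (-3.2)·(1.2)) / 4 = 2.2/4 = 0.55
  s[V,V] = ((-0.4)·(-0.4) + (3.6)·(3.6) + (-2.4)·(-2.4) + (0.6)·(0.6) + (-1.4)·(-1.4)) / 4 = 21.2/4 = 5.3
  s[V,W] = ((-0.4)·(-1.8) + (3.6)·(1.2) + (-2.4)·(0.2) + (0.6)·(-0.8) + (-1.4)·(1.2)) / 4 = 2.4/4 = 0.6
  s[W,W] = ((-1.8)·(-1.8) + (1.2)·(1.2) + (0.2)·(0.2) + (-0.8)·(-0.8) + (1.2)·(1.2)) / 4 = 6.8/4 = 1.7
  Sample standard deviations s_i = √(s[i,i]):
  s(U) = √(6.7) = 2.5884
  s(V) = √(5.3) = 2.3022
  s(W) = √(1.7) = 1.3038

Step 3 — r_{ij} = s_{ij} / (s_i · s_j):
  r[U,U] = 1 (diagonal).
  r[U,V] = 3.9 / (2.5884 · 2.3022) = 3.9 / 5.959 = 0.6545
  r[U,W] = 0.55 / (2.5884 · 1.3038) = 0.55 / 3.3749 = 0.163
  r[V,V] = 1 (diagonal).
  r[V,W] = 0.6 / (2.3022 · 1.3038) = 0.6 / 3.0017 = 0.1999
  r[W,W] = 1 (diagonal).

R is symmetric with unit diagonal. Assembling:

R = [[1, 0.6545, 0.163],
 [0.6545, 1, 0.1999],
 [0.163, 0.1999, 1]]


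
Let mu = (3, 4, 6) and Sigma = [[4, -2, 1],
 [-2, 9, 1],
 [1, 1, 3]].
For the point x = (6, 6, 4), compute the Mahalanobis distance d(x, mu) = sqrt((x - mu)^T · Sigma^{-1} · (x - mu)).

Step 1 — centre the observation: (x - mu) = (3, 2, -2).

Step 2 — invert Sigma (cofactor / det for 3×3, or solve directly):
  Sigma^{-1} = [[0.3291, 0.0886, -0.1392],
 [0.0886, 0.1392, -0.0759],
 [-0.1392, -0.0759, 0.4051]].

Step 3 — form the quadratic (x - mu)^T · Sigma^{-1} · (x - mu):
  Sigma^{-1} · (x - mu) = (1.443, 0.6962, -1.3797).
  (x - mu)^T · [Sigma^{-1} · (x - mu)] = (3)·(1.443) + (2)·(0.6962) + (-2)·(-1.3797) = 8.481.

Step 4 — take square root: d = √(8.481) ≈ 2.9122.

d(x, mu) = √(8.481) ≈ 2.9122


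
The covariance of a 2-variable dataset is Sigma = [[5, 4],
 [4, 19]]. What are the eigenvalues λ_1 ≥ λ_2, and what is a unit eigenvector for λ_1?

Step 1 — characteristic polynomial of 2×2 Sigma:
  det(Sigma - λI) = λ² - trace · λ + det = 0.
  trace = 5 + 19 = 24, det = 5·19 - (4)² = 79.
Step 2 — discriminant:
  Δ = trace² - 4·det = 576 - 316 = 260.
Step 3 — eigenvalues:
  λ = (trace ± √Δ)/2 = (24 ± 16.1245)/2,
  λ_1 = 20.0623,  λ_2 = 3.9377.

Step 4 — unit eigenvector for λ_1: solve (Sigma - λ_1 I)v = 0. First row:
  (5 - 20.0623)·v_x + (4)·v_y = 0, i.e. (-15.0623)·v_x + (4)·v_y = 0,
  so v ∝ (b, λ_1 - a) = (4, 15.0623) = u.
  ||u|| = √((4)² + (15.0623)²) = √(242.8716) ≈ 15.5843,
  v_1 = u/||u|| ≈ (0.2567, 0.9665) (||v_1|| = 1).

λ_1 = 20.0623,  λ_2 = 3.9377;  v_1 ≈ (0.2567, 0.9665)


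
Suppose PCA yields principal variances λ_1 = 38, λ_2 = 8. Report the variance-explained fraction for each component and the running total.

Step 1 — total variance = trace(Sigma) = Σ λ_i = 38 + 8 = 46.

Step 2 — fraction explained by component i = λ_i / Σ λ:
  PC1: 38/46 = 0.8261
  PC2: 8/46 = 0.1739

Step 3 — cumulative fraction after k components = (λ_1 + ... + λ_k) / Σ λ:
  k = 1: 38/46 = 0.8261
  k = 2: (38 + 8)/46 = 46/46 = 1

Summary (fraction, with percent):

explained: PC1 0.8261 (82.61%), PC2 0.1739 (17.39%);  cumulative: 0.8261, 1


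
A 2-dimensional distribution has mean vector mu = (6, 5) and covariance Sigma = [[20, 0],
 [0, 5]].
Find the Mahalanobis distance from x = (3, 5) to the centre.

Step 1 — centre the observation: (x - mu) = (-3, 0).

Step 2 — invert Sigma. det(Sigma) = 20·5 - (0)² = 100.
  Sigma^{-1} = (1/det) · [[d, -b], [-b, a]] = [[0.05, 0],
 [0, 0.2]].

Step 3 — form the quadratic (x - mu)^T · Sigma^{-1} · (x - mu):
  Sigma^{-1} · (x - mu) = (-0.15, 0).
  (x - mu)^T · [Sigma^{-1} · (x - mu)] = (-3)·(-0.15) + (0)·(0) = 0.45.

Step 4 — take square root: d = √(0.45) ≈ 0.6708.

d(x, mu) = √(0.45) ≈ 0.6708


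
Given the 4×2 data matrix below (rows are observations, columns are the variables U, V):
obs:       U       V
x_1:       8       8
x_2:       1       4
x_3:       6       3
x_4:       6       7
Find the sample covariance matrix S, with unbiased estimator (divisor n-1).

Step 1 — column means:
  mean(U) = (8 + 1 + 6 + 6) / 4 = 21/4 = 5.25
  mean(V) = (8 + 4 + 3 + 7) / 4 = 22/4 = 5.5

Step 2 — sample covariance S[i,j] = (1/(n-1)) · Σ_k (x_{k,i} - mean_i) · (x_{k,j} - mean_j), with n-1 = 3.
  S[U,U] = ((2.75)·(2.75) + (-4.25)·(-4.25) + (0.75)·(0.75) + (0.75)·(0.75)) / 3 = 26.75/3 = 8.9167
  S[U,V] = ((2.75)·(2.5) + (-4.25)·(-1.5) + (0.75)·(-2.5) + (0.75)·(1.5)) / 3 = 12.5/3 = 4.1667
  S[V,V] = ((2.5)·(2.5) + (-1.5)·(-1.5) + (-2.5)·(-2.5) + (1.5)·(1.5)) / 3 = 17/3 = 5.6667

S is symmetric (S[j,i] = S[i,j]). Assembling:

S = [[8.9167, 4.1667],
 [4.1667, 5.6667]]


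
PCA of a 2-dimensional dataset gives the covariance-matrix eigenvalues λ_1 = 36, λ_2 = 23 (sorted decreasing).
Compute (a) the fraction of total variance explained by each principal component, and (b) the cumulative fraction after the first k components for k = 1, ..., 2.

Step 1 — total variance = trace(Sigma) = Σ λ_i = 36 + 23 = 59.

Step 2 — fraction explained by component i = λ_i / Σ λ:
  PC1: 36/59 = 0.6102
  PC2: 23/59 = 0.3898

Step 3 — cumulative fraction after k components = (λ_1 + ... + λ_k) / Σ λ:
  k = 1: 36/59 = 0.6102
  k = 2: (36 + 23)/59 = 59/59 = 1

Summary (fraction, with percent):

explained: PC1 0.6102 (61.02%), PC2 0.3898 (38.98%);  cumulative: 0.6102, 1


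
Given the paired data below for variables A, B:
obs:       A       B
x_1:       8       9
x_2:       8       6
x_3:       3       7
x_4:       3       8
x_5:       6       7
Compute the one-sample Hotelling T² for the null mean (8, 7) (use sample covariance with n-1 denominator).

Step 1 — sample mean vector:
  mean(A) = (8 + 8 + 3 + 3 + 6) / 5 = 28/5 = 5.6
  mean(B) = (9 + 6 + 7 + 8 + 7) / 5 = 37/5 = 7.4
  x̄ = (5.6, 7.4),  deviation x̄ - mu_0 = (5.6, 7.4) - (8, 7) = (-2.4, 0.4).

Step 2 — sample covariance matrix, S[i,j] = (1/(n-1)) · Σ_k (x_{k,i} - mean_i) · (x_{k,j} - mean_j), divisor n-1 = 4:
  S[A,A] = ((2.4)·(2.4) + (2.4)·(2.4) + (-2.6)·(-2.6) + (-2.6)·(-2.6) + (0.4)·(0.4)) / 4 = 25.2/4 = 6.3
  S[A,B] = ((2.4)·(1.6) + (2.4)·(-1.4) + (-2.6)·(-0.4) + (-2.6)·(0.6) + (0.4)·(-0.4)) / 4 = -0.2/4 = -0.05
  S[B,B] = ((1.6)·(1.6) + (-1.4)·(-1.4) + (-0.4)·(-0.4) + (0.6)·(0.6) + (-0.4)·(-0.4)) / 4 = 5.2/4 = 1.3
  S = [[6.3, -0.05],
 [-0.05, 1.3]].

Step 3 — invert S. det(S) = 6.3·1.3 - (-0.05)² = 8.1875.
  S^{-1} = (1/det) · [[d, -b], [-b, a]] = [[0.1588, 0.0061],
 [0.0061, 0.7695]].

Step 4 — quadratic form (x̄ - mu_0)^T · S^{-1} · (x̄ - mu_0):
  S^{-1} · (x̄ - mu_0) = (-0.3786, 0.2931),
  (x̄ - mu_0)^T · [...] = (-2.4)·(-0.3786) + (0.4)·(0.2931) = 1.026.

Step 5 — scale by n: T² = 5 · 1.026 = 5.1298.

T² ≈ 5.1298


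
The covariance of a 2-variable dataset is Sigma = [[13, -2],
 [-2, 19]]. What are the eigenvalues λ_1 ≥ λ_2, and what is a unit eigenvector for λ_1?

Step 1 — characteristic polynomial of 2×2 Sigma:
  det(Sigma - λI) = λ² - trace · λ + det = 0.
  trace = 13 + 19 = 32, det = 13·19 - (-2)² = 243.
Step 2 — discriminant:
  Δ = trace² - 4·det = 1024 - 972 = 52.
Step 3 — eigenvalues:
  λ = (trace ± √Δ)/2 = (32 ± 7.2111)/2,
  λ_1 = 19.6056,  λ_2 = 12.3944.

Step 4 — unit eigenvector for λ_1: solve (Sigma - λ_1 I)v = 0. First row:
  (13 - 19.6056)·v_x + (-2)·v_y = 0, i.e. (-6.6056)·v_x + (-2)·v_y = 0,
  so v ∝ (b, λ_1 - a) = (-2, 6.6056); multiply by -1 so the first entry is positive: u = (2, -6.6056).
  ||u|| = √((2)² + (-6.6056)²) = √(47.6333) ≈ 6.9017,
  v_1 = u/||u|| ≈ (0.2898, -0.9571) (||v_1|| = 1).

λ_1 = 19.6056,  λ_2 = 12.3944;  v_1 ≈ (0.2898, -0.9571)


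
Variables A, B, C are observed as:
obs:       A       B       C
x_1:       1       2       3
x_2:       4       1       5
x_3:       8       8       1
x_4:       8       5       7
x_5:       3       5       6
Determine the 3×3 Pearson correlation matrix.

Step 1 — column means:
  mean(A) = (1 + 4 + 8 + 8 + 3) / 5 = 24/5 = 4.8
  mean(B) = (2 + 1 + 8 + 5 + 5) / 5 = 21/5 = 4.2
  mean(C) = (3 + 5 + 1 + 7 + 6) / 5 = 22/5 = 4.4

Step 2 — sample variances and covariances s[i,j] = (1/(n-1)) · Σ_k (x_{k,i} - mean_i) · (x_{k,j} - mean_j), with n-1 = 4:
  s[A,A] = ((-3.8)·(-3.8) + (-0.8)·(-0.8) + (3.2)·(3.2) + (3.2)·(3.2) + (-1.8)·(-1.8)) / 4 = 38.8/4 = 9.7
  s[A,B] = ((-3.8)·(-2.2) + (-0.8)·(-3.2) + (3.2)·(3.8) + (3.2)·(0.8) + (-1.8)·(0.8)) / 4 = 24.2/4 = 6.05
  s[A,C] = ((-3.8)·(-1.4) + (-0.8)·(0.6) + (3.2)·(-3.4) + (3.2)·(2.6) + (-1.8)·(1.6)) / 4 = -0.6/4 = -0.15
  s[B,B] = ((-2.2)·(-2.2) + (-3.2)·(-3.2) + (3.8)·(3.8) + (0.8)·(0.8) + (0.8)·(0.8)) / 4 = 30.8/4 = 7.7
  s[B,C] = ((-2.2)·(-1.4) + (-3.2)·(0.6) + (3.8)·(-3.4) + (0.8)·(2.6) + (0.8)·(1.6)) / 4 = -8.4/4 = -2.1
  s[C,C] = ((-1.4)·(-1.4) + (0.6)·(0.6) + (-3.4)·(-3.4) + (2.6)·(2.6) + (1.6)·(1.6)) / 4 = 23.2/4 = 5.8
  Sample standard deviations s_i = √(s[i,i]):
  s(A) = √(9.7) = 3.1145
  s(B) = √(7.7) = 2.7749
  s(C) = √(5.8) = 2.4083

Step 3 — r_{ij} = s_{ij} / (s_i · s_j):
  r[A,A] = 1 (diagonal).
  r[A,B] = 6.05 / (3.1145 · 2.7749) = 6.05 / 8.6423 = 0.7
  r[A,C] = -0.15 / (3.1145 · 2.4083) = -0.15 / 7.5007 = -0.02
  r[B,B] = 1 (diagonal).
  r[B,C] = -2.1 / (2.7749 · 2.4083) = -2.1 / 6.6828 = -0.3142
  r[C,C] = 1 (diagonal).

R is symmetric with unit diagonal. Assembling:

R = [[1, 0.7, -0.02],
 [0.7, 1, -0.3142],
 [-0.02, -0.3142, 1]]


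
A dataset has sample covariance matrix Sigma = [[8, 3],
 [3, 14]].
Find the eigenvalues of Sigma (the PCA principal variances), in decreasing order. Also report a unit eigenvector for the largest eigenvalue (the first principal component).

Step 1 — characteristic polynomial of 2×2 Sigma:
  det(Sigma - λI) = λ² - trace · λ + det = 0.
  trace = 8 + 14 = 22, det = 8·14 - (3)² = 103.
Step 2 — discriminant:
  Δ = trace² - 4·det = 484 - 412 = 72.
Step 3 — eigenvalues:
  λ = (trace ± √Δ)/2 = (22 ± 8.4853)/2,
  λ_1 = 15.2426,  λ_2 = 6.7574.

Step 4 — unit eigenvector for λ_1: solve (Sigma - λ_1 I)v = 0. First row:
  (8 - 15.2426)·v_x + (3)·v_y = 0, i.e. (-7.2426)·v_x + (3)·v_y = 0,
  so v ∝ (b, λ_1 - a) = (3, 7.2426) = u.
  ||u|| = √((3)² + (7.2426)²) = √(61.4558) ≈ 7.8394,
  v_1 = u/||u|| ≈ (0.3827, 0.9239) (||v_1|| = 1).

λ_1 = 15.2426,  λ_2 = 6.7574;  v_1 ≈ (0.3827, 0.9239)


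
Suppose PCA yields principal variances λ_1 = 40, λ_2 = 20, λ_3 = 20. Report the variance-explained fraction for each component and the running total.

Step 1 — total variance = trace(Sigma) = Σ λ_i = 40 + 20 + 20 = 80.

Step 2 — fraction explained by component i = λ_i / Σ λ:
  PC1: 40/80 = 0.5
  PC2: 20/80 = 0.25
  PC3: 20/80 = 0.25

Step 3 — cumulative fraction after k components = (λ_1 + ... + λ_k) / Σ λ:
  k = 1: 40/80 = 0.5
  k = 2: (40 + 20)/80 = 60/80 = 0.75
  k = 3: (40 + 20 + 20)/80 = 80/80 = 1

Summary (fraction, with percent):

explained: PC1 0.5 (50%), PC2 0.25 (25%), PC3 0.25 (25%);  cumulative: 0.5, 0.75, 1


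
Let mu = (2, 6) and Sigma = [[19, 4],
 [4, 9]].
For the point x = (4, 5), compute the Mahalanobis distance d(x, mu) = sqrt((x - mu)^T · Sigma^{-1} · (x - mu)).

Step 1 — centre the observation: (x - mu) = (2, -1).

Step 2 — invert Sigma. det(Sigma) = 19·9 - (4)² = 155.
  Sigma^{-1} = (1/det) · [[d, -b], [-b, a]] = [[0.0581, -0.0258],
 [-0.0258, 0.1226]].

Step 3 — form the quadratic (x - mu)^T · Sigma^{-1} · (x - mu):
  Sigma^{-1} · (x - mu) = (0.1419, -0.1742).
  (x - mu)^T · [Sigma^{-1} · (x - mu)] = (2)·(0.1419) + (-1)·(-0.1742) = 0.4581.

Step 4 — take square root: d = √(0.4581) ≈ 0.6768.

d(x, mu) = √(0.4581) ≈ 0.6768


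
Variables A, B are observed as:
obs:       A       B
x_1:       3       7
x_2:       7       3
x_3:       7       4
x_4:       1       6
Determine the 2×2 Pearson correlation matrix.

Step 1 — column means:
  mean(A) = (3 + 7 + 7 + 1) / 4 = 18/4 = 4.5
  mean(B) = (7 + 3 + 4 + 6) / 4 = 20/4 = 5

Step 2 — sample variances and covariances s[i,j] = (1/(n-1)) · Σ_k (x_{k,i} - mean_i) · (x_{k,j} - mean_j), with n-1 = 3:
  s[A,A] = ((-1.5)·(-1.5) + (2.5)·(2.5) + (2.5)·(2.5) + (-3.5)·(-3.5)) / 3 = 27/3 = 9
  s[A,B] = ((-1.5)·(2) + (2.5)·(-2) + (2.5)·(-1) + (-3.5)·(1)) / 3 = -14/3 = -4.6667
  s[B,B] = ((2)·(2) + (-2)·(-2) + (-1)·(-1) + (1)·(1)) / 3 = 10/3 = 3.3333
  Sample standard deviations s_i = √(s[i,i]):
  s(A) = √(9) = 3
  s(B) = √(3.3333) = 1.8257

Step 3 — r_{ij} = s_{ij} / (s_i · s_j):
  r[A,A] = 1 (diagonal).
  r[A,B] = -4.6667 / (3 · 1.8257) = -4.6667 / 5.4772 = -0.852
  r[B,B] = 1 (diagonal).

R is symmetric with unit diagonal. Assembling:

R = [[1, -0.852],
 [-0.852, 1]]


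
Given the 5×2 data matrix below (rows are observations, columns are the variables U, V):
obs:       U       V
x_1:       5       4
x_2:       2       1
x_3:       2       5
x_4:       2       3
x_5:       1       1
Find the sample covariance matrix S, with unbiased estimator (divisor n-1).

Step 1 — column means:
  mean(U) = (5 + 2 + 2 + 2 + 1) / 5 = 12/5 = 2.4
  mean(V) = (4 + 1 + 5 + 3 + 1) / 5 = 14/5 = 2.8

Step 2 — sample covariance S[i,j] = (1/(n-1)) · Σ_k (x_{k,i} - mean_i) · (x_{k,j} - mean_j), with n-1 = 4.
  S[U,U] = ((2.6)·(2.6) + (-0.4)·(-0.4) + (-0.4)·(-0.4) + (-0.4)·(-0.4) + (-1.4)·(-1.4)) / 4 = 9.2/4 = 2.3
  S[U,V] = ((2.6)·(1.2) + (-0.4)·(-1.8) + (-0.4)·(2.2) + (-0.4)·(0.2) + (-1.4)·(-1.8)) / 4 = 5.4/4 = 1.35
  S[V,V] = ((1.2)·(1.2) + (-1.8)·(-1.8) + (2.2)·(2.2) + (0.2)·(0.2) + (-1.8)·(-1.8)) / 4 = 12.8/4 = 3.2

S is symmetric (S[j,i] = S[i,j]). Assembling:

S = [[2.3, 1.35],
 [1.35, 3.2]]


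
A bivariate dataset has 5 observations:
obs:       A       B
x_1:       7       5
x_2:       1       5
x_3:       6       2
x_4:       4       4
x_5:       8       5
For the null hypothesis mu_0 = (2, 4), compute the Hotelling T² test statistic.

Step 1 — sample mean vector:
  mean(A) = (7 + 1 + 6 + 4 + 8) / 5 = 26/5 = 5.2
  mean(B) = (5 + 5 + 2 + 4 + 5) / 5 = 21/5 = 4.2
  x̄ = (5.2, 4.2),  deviation x̄ - mu_0 = (5.2, 4.2) - (2, 4) = (3.2, 0.2).

Step 2 — sample covariance matrix, S[i,j] = (1/(n-1)) · Σ_k (x_{k,i} - mean_i) · (x_{k,j} - mean_j), divisor n-1 = 4:
  S[A,A] = ((1.8)·(1.8) + (-4.2)·(-4.2) + (0.8)·(0.8) + (-1.2)·(-1.2) + (2.8)·(2.8)) / 4 = 30.8/4 = 7.7
  S[A,B] = ((1.8)·(0.8) + (-4.2)·(0.8) + (0.8)·(-2.2) + (-1.2)·(-0.2) + (2.8)·(0.8)) / 4 = -1.2/4 = -0.3
  S[B,B] = ((0.8)·(0.8) + (0.8)·(0.8) + (-2.2)·(-2.2) + (-0.2)·(-0.2) + (0.8)·(0.8)) / 4 = 6.8/4 = 1.7
  S = [[7.7, -0.3],
 [-0.3, 1.7]].

Step 3 — invert S. det(S) = 7.7·1.7 - (-0.3)² = 13.
  S^{-1} = (1/det) · [[d, -b], [-b, a]] = [[0.1308, 0.0231],
 [0.0231, 0.5923]].

Step 4 — quadratic form (x̄ - mu_0)^T · S^{-1} · (x̄ - mu_0):
  S^{-1} · (x̄ - mu_0) = (0.4231, 0.1923),
  (x̄ - mu_0)^T · [...] = (3.2)·(0.4231) + (0.2)·(0.1923) = 1.3923.

Step 5 — scale by n: T² = 5 · 1.3923 = 6.9615.

T² ≈ 6.9615


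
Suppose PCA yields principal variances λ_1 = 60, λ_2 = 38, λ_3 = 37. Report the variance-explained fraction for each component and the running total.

Step 1 — total variance = trace(Sigma) = Σ λ_i = 60 + 38 + 37 = 135.

Step 2 — fraction explained by component i = λ_i / Σ λ:
  PC1: 60/135 = 0.4444
  PC2: 38/135 = 0.2815
  PC3: 37/135 = 0.2741

Step 3 — cumulative fraction after k components = (λ_1 + ... + λ_k) / Σ λ:
  k = 1: 60/135 = 0.4444
  k = 2: (60 + 38)/135 = 98/135 = 0.7259
  k = 3: (60 + 38 + 37)/135 = 135/135 = 1

Summary (fraction, with percent):

explained: PC1 0.4444 (44.44%), PC2 0.2815 (28.15%), PC3 0.2741 (27.41%);  cumulative: 0.4444, 0.7259, 1


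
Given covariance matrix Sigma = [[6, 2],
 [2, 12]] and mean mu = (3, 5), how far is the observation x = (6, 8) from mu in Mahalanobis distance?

Step 1 — centre the observation: (x - mu) = (3, 3).

Step 2 — invert Sigma. det(Sigma) = 6·12 - (2)² = 68.
  Sigma^{-1} = (1/det) · [[d, -b], [-b, a]] = [[0.1765, -0.0294],
 [-0.0294, 0.0882]].

Step 3 — form the quadratic (x - mu)^T · Sigma^{-1} · (x - mu):
  Sigma^{-1} · (x - mu) = (0.4412, 0.1765).
  (x - mu)^T · [Sigma^{-1} · (x - mu)] = (3)·(0.4412) + (3)·(0.1765) = 1.8529.

Step 4 — take square root: d = √(1.8529) ≈ 1.3612.

d(x, mu) = √(1.8529) ≈ 1.3612


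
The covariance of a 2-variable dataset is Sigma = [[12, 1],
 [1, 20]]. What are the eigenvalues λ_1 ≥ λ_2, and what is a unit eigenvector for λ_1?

Step 1 — characteristic polynomial of 2×2 Sigma:
  det(Sigma - λI) = λ² - trace · λ + det = 0.
  trace = 12 + 20 = 32, det = 12·20 - (1)² = 239.
Step 2 — discriminant:
  Δ = trace² - 4·det = 1024 - 956 = 68.
Step 3 — eigenvalues:
  λ = (trace ± √Δ)/2 = (32 ± 8.2462)/2,
  λ_1 = 20.1231,  λ_2 = 11.8769.

Step 4 — unit eigenvector for λ_1: solve (Sigma - λ_1 I)v = 0. First row:
  (12 - 20.1231)·v_x + (1)·v_y = 0, i.e. (-8.1231)·v_x + (1)·v_y = 0,
  so v ∝ (b, λ_1 - a) = (1, 8.1231) = u.
  ||u|| = √((1)² + (8.1231)²) = √(66.9848) ≈ 8.1844,
  v_1 = u/||u|| ≈ (0.1222, 0.9925) (||v_1|| = 1).

λ_1 = 20.1231,  λ_2 = 11.8769;  v_1 ≈ (0.1222, 0.9925)


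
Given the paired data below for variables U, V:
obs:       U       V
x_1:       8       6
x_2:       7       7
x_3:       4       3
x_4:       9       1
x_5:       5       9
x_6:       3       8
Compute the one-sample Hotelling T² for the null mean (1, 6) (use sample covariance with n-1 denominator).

Step 1 — sample mean vector:
  mean(U) = (8 + 7 + 4 + 9 + 5 + 3) / 6 = 36/6 = 6
  mean(V) = (6 + 7 + 3 + 1 + 9 + 8) / 6 = 34/6 = 5.6667
  x̄ = (6, 5.6667),  deviation x̄ - mu_0 = (6, 5.6667) - (1, 6) = (5, -0.3333).

Step 2 — sample covariance matrix, S[i,j] = (1/(n-1)) · Σ_k (x_{k,i} - mean_i) · (x_{k,j} - mean_j), divisor n-1 = 5:
  S[U,U] = ((2)·(2) + (1)·(1) + (-2)·(-2) + (3)·(3) + (-1)·(-1) + (-3)·(-3)) / 5 = 28/5 = 5.6
  S[U,V] = ((2)·(0.3333) + (1)·(1.3333) + (-2)·(-2.6667) + (3)·(-4.6667) + (-1)·(3.3333) + (-3)·(2.3333)) / 5 = -17/5 = -3.4
  S[V,V] = ((0.3333)·(0.3333) + (1.3333)·(1.3333) + (-2.6667)·(-2.6667) + (-4.6667)·(-4.6667) + (3.3333)·(3.3333) + (2.3333)·(2.3333)) / 5 = 47.3333/5 = 9.4667
  S = [[5.6, -3.4],
 [-3.4, 9.4667]].

Step 3 — invert S. det(S) = 5.6·9.4667 - (-3.4)² = 41.4533.
  S^{-1} = (1/det) · [[d, -b], [-b, a]] = [[0.2284, 0.082],
 [0.082, 0.1351]].

Step 4 — quadratic form (x̄ - mu_0)^T · S^{-1} · (x̄ - mu_0):
  S^{-1} · (x̄ - mu_0) = (1.1145, 0.3651),
  (x̄ - mu_0)^T · [...] = (5)·(1.1145) + (-0.3333)·(0.3651) = 5.4508.

Step 5 — scale by n: T² = 6 · 5.4508 = 32.705.

T² ≈ 32.705
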